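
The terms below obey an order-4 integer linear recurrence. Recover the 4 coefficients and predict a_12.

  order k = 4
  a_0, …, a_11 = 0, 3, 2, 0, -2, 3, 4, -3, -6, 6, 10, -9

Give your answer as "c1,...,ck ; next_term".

0,-1,0,1 ; -16

  a_4 = 0·0 + -1·2 + 0·3 + 1·0 = -2
  a_5 = 0·-2 + -1·0 + 0·2 + 1·3 = 3
  a_6 = 0·3 + -1·-2 + 0·0 + 1·2 = 4
  a_7 = 0·4 + -1·3 + 0·-2 + 1·0 = -3
  a_8 = 0·-3 + -1·4 + 0·3 + 1·-2 = -6
  a_9 = 0·-6 + -1·-3 + 0·4 + 1·3 = 6
  a_10 = 0·6 + -1·-6 + 0·-3 + 1·4 = 10
  a_11 = 0·10 + -1·6 + 0·-6 + 1·-3 = -9
  a_12 = 0·-9 + -1·10 + 0·6 + 1·-6 = -16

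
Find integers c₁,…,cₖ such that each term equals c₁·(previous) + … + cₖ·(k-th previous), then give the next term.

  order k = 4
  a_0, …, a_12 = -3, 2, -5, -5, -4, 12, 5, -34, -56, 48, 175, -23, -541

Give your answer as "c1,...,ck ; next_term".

  a_4 = 1·-5 + -2·-5 + 0·2 + 3·-3 = -4
  a_5 = 1·-4 + -2·-5 + 0·-5 + 3·2 = 12
  a_6 = 1·12 + -2·-4 + 0·-5 + 3·-5 = 5
  a_7 = 1·5 + -2·12 + 0·-4 + 3·-5 = -34
  a_8 = 1·-34 + -2·5 + 0·12 + 3·-4 = -56
  a_9 = 1·-56 + -2·-34 + 0·5 + 3·12 = 48
  a_10 = 1·48 + -2·-56 + 0·-34 + 3·5 = 175
  a_11 = 1·175 + -2·48 + 0·-56 + 3·-34 = -23
  a_12 = 1·-23 + -2·175 + 0·48 + 3·-56 = -541
  a_13 = 1·-541 + -2·-23 + 0·175 + 3·48 = -351

1,-2,0,3 ; -351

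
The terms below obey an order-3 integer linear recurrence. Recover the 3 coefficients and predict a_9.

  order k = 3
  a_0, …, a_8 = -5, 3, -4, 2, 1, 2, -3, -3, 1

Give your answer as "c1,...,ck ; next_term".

  a_3 = 0·-4 + -1·3 + -1·-5 = 2
  a_4 = 0·2 + -1·-4 + -1·3 = 1
  a_5 = 0·1 + -1·2 + -1·-4 = 2
  a_6 = 0·2 + -1·1 + -1·2 = -3
  a_7 = 0·-3 + -1·2 + -1·1 = -3
  a_8 = 0·-3 + -1·-3 + -1·2 = 1
  a_9 = 0·1 + -1·-3 + -1·-3 = 6

0,-1,-1 ; 6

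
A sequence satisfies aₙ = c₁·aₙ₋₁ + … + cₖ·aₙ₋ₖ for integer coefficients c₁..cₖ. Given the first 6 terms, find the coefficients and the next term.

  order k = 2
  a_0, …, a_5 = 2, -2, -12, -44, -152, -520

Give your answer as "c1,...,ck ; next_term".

  a_2 = 4·-2 + -2·2 = -12
  a_3 = 4·-12 + -2·-2 = -44
  a_4 = 4·-44 + -2·-12 = -152
  a_5 = 4·-152 + -2·-44 = -520
  a_6 = 4·-520 + -2·-152 = -1776

4,-2 ; -1776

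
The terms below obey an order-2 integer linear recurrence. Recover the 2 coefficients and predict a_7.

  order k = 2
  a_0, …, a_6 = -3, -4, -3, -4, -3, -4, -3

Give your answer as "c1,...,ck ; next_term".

0,1 ; -4

  a_2 = 0·-4 + 1·-3 = -3
  a_3 = 0·-3 + 1·-4 = -4
  a_4 = 0·-4 + 1·-3 = -3
  a_5 = 0·-3 + 1·-4 = -4
  a_6 = 0·-4 + 1·-3 = -3
  a_7 = 0·-3 + 1·-4 = -4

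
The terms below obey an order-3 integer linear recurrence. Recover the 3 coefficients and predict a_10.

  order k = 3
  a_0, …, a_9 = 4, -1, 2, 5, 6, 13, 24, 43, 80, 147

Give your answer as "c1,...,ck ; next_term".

  a_3 = 1·2 + 1·-1 + 1·4 = 5
  a_4 = 1·5 + 1·2 + 1·-1 = 6
  a_5 = 1·6 + 1·5 + 1·2 = 13
  a_6 = 1·13 + 1·6 + 1·5 = 24
  a_7 = 1·24 + 1·13 + 1·6 = 43
  a_8 = 1·43 + 1·24 + 1·13 = 80
  a_9 = 1·80 + 1·43 + 1·24 = 147
  a_10 = 1·147 + 1·80 + 1·43 = 270

1,1,1 ; 270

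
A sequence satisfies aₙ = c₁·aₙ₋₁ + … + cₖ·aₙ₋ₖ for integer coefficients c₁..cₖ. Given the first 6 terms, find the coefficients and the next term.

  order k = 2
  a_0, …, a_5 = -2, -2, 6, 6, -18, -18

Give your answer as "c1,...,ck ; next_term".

0,-3 ; 54

  a_2 = 0·-2 + -3·-2 = 6
  a_3 = 0·6 + -3·-2 = 6
  a_4 = 0·6 + -3·6 = -18
  a_5 = 0·-18 + -3·6 = -18
  a_6 = 0·-18 + -3·-18 = 54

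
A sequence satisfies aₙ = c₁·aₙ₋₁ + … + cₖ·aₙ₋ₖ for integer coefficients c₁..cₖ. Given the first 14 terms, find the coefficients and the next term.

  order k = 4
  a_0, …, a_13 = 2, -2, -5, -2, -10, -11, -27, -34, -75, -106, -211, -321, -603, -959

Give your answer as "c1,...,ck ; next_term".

0,2,1,1 ; -1738

  a_4 = 0·-2 + 2·-5 + 1·-2 + 1·2 = -10
  a_5 = 0·-10 + 2·-2 + 1·-5 + 1·-2 = -11
  a_6 = 0·-11 + 2·-10 + 1·-2 + 1·-5 = -27
  a_7 = 0·-27 + 2·-11 + 1·-10 + 1·-2 = -34
  a_8 = 0·-34 + 2·-27 + 1·-11 + 1·-10 = -75
  a_9 = 0·-75 + 2·-34 + 1·-27 + 1·-11 = -106
  a_10 = 0·-106 + 2·-75 + 1·-34 + 1·-27 = -211
  a_11 = 0·-211 + 2·-106 + 1·-75 + 1·-34 = -321
  a_12 = 0·-321 + 2·-211 + 1·-106 + 1·-75 = -603
  a_13 = 0·-603 + 2·-321 + 1·-211 + 1·-106 = -959
  a_14 = 0·-959 + 2·-603 + 1·-321 + 1·-211 = -1738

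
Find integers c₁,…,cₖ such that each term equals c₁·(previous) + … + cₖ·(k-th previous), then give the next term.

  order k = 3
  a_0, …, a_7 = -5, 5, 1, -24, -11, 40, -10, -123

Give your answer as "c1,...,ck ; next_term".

  a_3 = 1·1 + -2·5 + 3·-5 = -24
  a_4 = 1·-24 + -2·1 + 3·5 = -11
  a_5 = 1·-11 + -2·-24 + 3·1 = 40
  a_6 = 1·40 + -2·-11 + 3·-24 = -10
  a_7 = 1·-10 + -2·40 + 3·-11 = -123
  a_8 = 1·-123 + -2·-10 + 3·40 = 17

1,-2,3 ; 17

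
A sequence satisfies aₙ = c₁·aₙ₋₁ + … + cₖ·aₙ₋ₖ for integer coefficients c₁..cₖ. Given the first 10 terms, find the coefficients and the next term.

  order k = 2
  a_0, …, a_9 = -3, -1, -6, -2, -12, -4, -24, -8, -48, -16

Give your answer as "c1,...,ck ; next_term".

  a_2 = 0·-1 + 2·-3 = -6
  a_3 = 0·-6 + 2·-1 = -2
  a_4 = 0·-2 + 2·-6 = -12
  a_5 = 0·-12 + 2·-2 = -4
  a_6 = 0·-4 + 2·-12 = -24
  a_7 = 0·-24 + 2·-4 = -8
  a_8 = 0·-8 + 2·-24 = -48
  a_9 = 0·-48 + 2·-8 = -16
  a_10 = 0·-16 + 2·-48 = -96

0,2 ; -96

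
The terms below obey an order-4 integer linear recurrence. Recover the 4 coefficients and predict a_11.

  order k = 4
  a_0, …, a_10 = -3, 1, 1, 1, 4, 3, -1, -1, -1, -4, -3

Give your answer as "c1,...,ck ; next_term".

  a_4 = 1·1 + -1·1 + 1·1 + -1·-3 = 4
  a_5 = 1·4 + -1·1 + 1·1 + -1·1 = 3
  a_6 = 1·3 + -1·4 + 1·1 + -1·1 = -1
  a_7 = 1·-1 + -1·3 + 1·4 + -1·1 = -1
  a_8 = 1·-1 + -1·-1 + 1·3 + -1·4 = -1
  a_9 = 1·-1 + -1·-1 + 1·-1 + -1·3 = -4
  a_10 = 1·-4 + -1·-1 + 1·-1 + -1·-1 = -3
  a_11 = 1·-3 + -1·-4 + 1·-1 + -1·-1 = 1

1,-1,1,-1 ; 1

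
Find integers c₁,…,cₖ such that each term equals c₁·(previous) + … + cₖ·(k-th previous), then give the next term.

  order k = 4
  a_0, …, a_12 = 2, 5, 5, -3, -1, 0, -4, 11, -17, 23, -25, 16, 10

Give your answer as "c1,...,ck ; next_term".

-2,-1,0,-1 ; -59

  a_4 = -2·-3 + -1·5 + 0·5 + -1·2 = -1
  a_5 = -2·-1 + -1·-3 + 0·5 + -1·5 = 0
  a_6 = -2·0 + -1·-1 + 0·-3 + -1·5 = -4
  a_7 = -2·-4 + -1·0 + 0·-1 + -1·-3 = 11
  a_8 = -2·11 + -1·-4 + 0·0 + -1·-1 = -17
  a_9 = -2·-17 + -1·11 + 0·-4 + -1·0 = 23
  a_10 = -2·23 + -1·-17 + 0·11 + -1·-4 = -25
  a_11 = -2·-25 + -1·23 + 0·-17 + -1·11 = 16
  a_12 = -2·16 + -1·-25 + 0·23 + -1·-17 = 10
  a_13 = -2·10 + -1·16 + 0·-25 + -1·23 = -59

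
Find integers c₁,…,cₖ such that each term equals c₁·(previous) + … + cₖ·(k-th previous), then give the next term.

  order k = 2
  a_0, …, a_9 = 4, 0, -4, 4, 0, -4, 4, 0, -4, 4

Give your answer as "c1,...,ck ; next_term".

  a_2 = -1·0 + -1·4 = -4
  a_3 = -1·-4 + -1·0 = 4
  a_4 = -1·4 + -1·-4 = 0
  a_5 = -1·0 + -1·4 = -4
  a_6 = -1·-4 + -1·0 = 4
  a_7 = -1·4 + -1·-4 = 0
  a_8 = -1·0 + -1·4 = -4
  a_9 = -1·-4 + -1·0 = 4
  a_10 = -1·4 + -1·-4 = 0

-1,-1 ; 0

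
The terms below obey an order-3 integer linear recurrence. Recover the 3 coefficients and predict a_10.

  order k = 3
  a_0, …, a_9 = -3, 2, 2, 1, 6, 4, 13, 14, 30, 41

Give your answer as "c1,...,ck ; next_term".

0,2,1 ; 74

  a_3 = 0·2 + 2·2 + 1·-3 = 1
  a_4 = 0·1 + 2·2 + 1·2 = 6
  a_5 = 0·6 + 2·1 + 1·2 = 4
  a_6 = 0·4 + 2·6 + 1·1 = 13
  a_7 = 0·13 + 2·4 + 1·6 = 14
  a_8 = 0·14 + 2·13 + 1·4 = 30
  a_9 = 0·30 + 2·14 + 1·13 = 41
  a_10 = 0·41 + 2·30 + 1·14 = 74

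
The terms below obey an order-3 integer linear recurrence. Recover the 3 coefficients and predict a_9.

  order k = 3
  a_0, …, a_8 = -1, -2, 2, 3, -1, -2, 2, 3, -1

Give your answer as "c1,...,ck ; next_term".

  a_3 = 1·2 + -1·-2 + 1·-1 = 3
  a_4 = 1·3 + -1·2 + 1·-2 = -1
  a_5 = 1·-1 + -1·3 + 1·2 = -2
  a_6 = 1·-2 + -1·-1 + 1·3 = 2
  a_7 = 1·2 + -1·-2 + 1·-1 = 3
  a_8 = 1·3 + -1·2 + 1·-2 = -1
  a_9 = 1·-1 + -1·3 + 1·2 = -2

1,-1,1 ; -2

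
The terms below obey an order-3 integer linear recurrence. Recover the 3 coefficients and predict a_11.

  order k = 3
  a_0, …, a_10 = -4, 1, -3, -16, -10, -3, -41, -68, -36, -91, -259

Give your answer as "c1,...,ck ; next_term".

1,-1,3 ; -276

  a_3 = 1·-3 + -1·1 + 3·-4 = -16
  a_4 = 1·-16 + -1·-3 + 3·1 = -10
  a_5 = 1·-10 + -1·-16 + 3·-3 = -3
  a_6 = 1·-3 + -1·-10 + 3·-16 = -41
  a_7 = 1·-41 + -1·-3 + 3·-10 = -68
  a_8 = 1·-68 + -1·-41 + 3·-3 = -36
  a_9 = 1·-36 + -1·-68 + 3·-41 = -91
  a_10 = 1·-91 + -1·-36 + 3·-68 = -259
  a_11 = 1·-259 + -1·-91 + 3·-36 = -276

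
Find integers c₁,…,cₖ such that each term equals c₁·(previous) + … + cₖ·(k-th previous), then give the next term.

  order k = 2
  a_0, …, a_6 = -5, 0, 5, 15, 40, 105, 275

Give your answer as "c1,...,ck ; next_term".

3,-1 ; 720

  a_2 = 3·0 + -1·-5 = 5
  a_3 = 3·5 + -1·0 = 15
  a_4 = 3·15 + -1·5 = 40
  a_5 = 3·40 + -1·15 = 105
  a_6 = 3·105 + -1·40 = 275
  a_7 = 3·275 + -1·105 = 720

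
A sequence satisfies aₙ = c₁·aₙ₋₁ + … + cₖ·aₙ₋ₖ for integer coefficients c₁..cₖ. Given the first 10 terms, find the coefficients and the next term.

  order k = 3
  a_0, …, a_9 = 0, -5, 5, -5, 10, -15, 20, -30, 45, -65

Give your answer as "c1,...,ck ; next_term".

  a_3 = -1·5 + 0·-5 + -1·0 = -5
  a_4 = -1·-5 + 0·5 + -1·-5 = 10
  a_5 = -1·10 + 0·-5 + -1·5 = -15
  a_6 = -1·-15 + 0·10 + -1·-5 = 20
  a_7 = -1·20 + 0·-15 + -1·10 = -30
  a_8 = -1·-30 + 0·20 + -1·-15 = 45
  a_9 = -1·45 + 0·-30 + -1·20 = -65
  a_10 = -1·-65 + 0·45 + -1·-30 = 95

-1,0,-1 ; 95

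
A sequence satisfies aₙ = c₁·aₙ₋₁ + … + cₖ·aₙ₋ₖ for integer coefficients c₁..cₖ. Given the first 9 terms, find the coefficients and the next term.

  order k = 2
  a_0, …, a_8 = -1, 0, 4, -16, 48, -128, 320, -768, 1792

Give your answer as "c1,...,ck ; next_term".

  a_2 = -4·0 + -4·-1 = 4
  a_3 = -4·4 + -4·0 = -16
  a_4 = -4·-16 + -4·4 = 48
  a_5 = -4·48 + -4·-16 = -128
  a_6 = -4·-128 + -4·48 = 320
  a_7 = -4·320 + -4·-128 = -768
  a_8 = -4·-768 + -4·320 = 1792
  a_9 = -4·1792 + -4·-768 = -4096

-4,-4 ; -4096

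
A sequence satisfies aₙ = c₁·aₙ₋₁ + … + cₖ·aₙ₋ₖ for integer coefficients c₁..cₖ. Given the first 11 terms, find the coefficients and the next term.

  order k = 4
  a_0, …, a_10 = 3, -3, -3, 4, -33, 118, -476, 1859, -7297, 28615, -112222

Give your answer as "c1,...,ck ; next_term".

  a_4 = -3·4 + 4·-3 + 1·-3 + -2·3 = -33
  a_5 = -3·-33 + 4·4 + 1·-3 + -2·-3 = 118
  a_6 = -3·118 + 4·-33 + 1·4 + -2·-3 = -476
  a_7 = -3·-476 + 4·118 + 1·-33 + -2·4 = 1859
  a_8 = -3·1859 + 4·-476 + 1·118 + -2·-33 = -7297
  a_9 = -3·-7297 + 4·1859 + 1·-476 + -2·118 = 28615
  a_10 = -3·28615 + 4·-7297 + 1·1859 + -2·-476 = -112222
  a_11 = -3·-112222 + 4·28615 + 1·-7297 + -2·1859 = 440111

-3,4,1,-2 ; 440111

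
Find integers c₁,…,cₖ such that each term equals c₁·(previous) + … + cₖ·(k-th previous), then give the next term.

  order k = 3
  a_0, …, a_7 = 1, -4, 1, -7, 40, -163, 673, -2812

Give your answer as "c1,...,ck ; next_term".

  a_3 = -4·1 + 0·-4 + -3·1 = -7
  a_4 = -4·-7 + 0·1 + -3·-4 = 40
  a_5 = -4·40 + 0·-7 + -3·1 = -163
  a_6 = -4·-163 + 0·40 + -3·-7 = 673
  a_7 = -4·673 + 0·-163 + -3·40 = -2812
  a_8 = -4·-2812 + 0·673 + -3·-163 = 11737

-4,0,-3 ; 11737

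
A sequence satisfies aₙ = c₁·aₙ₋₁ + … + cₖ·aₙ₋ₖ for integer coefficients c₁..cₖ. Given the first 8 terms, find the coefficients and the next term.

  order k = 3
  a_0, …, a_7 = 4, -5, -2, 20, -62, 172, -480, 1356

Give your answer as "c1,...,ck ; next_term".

-4,-4,-2 ; -3848

  a_3 = -4·-2 + -4·-5 + -2·4 = 20
  a_4 = -4·20 + -4·-2 + -2·-5 = -62
  a_5 = -4·-62 + -4·20 + -2·-2 = 172
  a_6 = -4·172 + -4·-62 + -2·20 = -480
  a_7 = -4·-480 + -4·172 + -2·-62 = 1356
  a_8 = -4·1356 + -4·-480 + -2·172 = -3848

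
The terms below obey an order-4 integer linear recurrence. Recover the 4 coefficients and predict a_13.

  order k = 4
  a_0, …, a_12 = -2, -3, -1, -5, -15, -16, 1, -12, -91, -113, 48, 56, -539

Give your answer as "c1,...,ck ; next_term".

1,-2,2,3 ; -894

  a_4 = 1·-5 + -2·-1 + 2·-3 + 3·-2 = -15
  a_5 = 1·-15 + -2·-5 + 2·-1 + 3·-3 = -16
  a_6 = 1·-16 + -2·-15 + 2·-5 + 3·-1 = 1
  a_7 = 1·1 + -2·-16 + 2·-15 + 3·-5 = -12
  a_8 = 1·-12 + -2·1 + 2·-16 + 3·-15 = -91
  a_9 = 1·-91 + -2·-12 + 2·1 + 3·-16 = -113
  a_10 = 1·-113 + -2·-91 + 2·-12 + 3·1 = 48
  a_11 = 1·48 + -2·-113 + 2·-91 + 3·-12 = 56
  a_12 = 1·56 + -2·48 + 2·-113 + 3·-91 = -539
  a_13 = 1·-539 + -2·56 + 2·48 + 3·-113 = -894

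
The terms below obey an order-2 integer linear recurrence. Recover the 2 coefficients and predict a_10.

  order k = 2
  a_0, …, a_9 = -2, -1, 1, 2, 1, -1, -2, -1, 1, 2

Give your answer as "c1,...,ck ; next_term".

  a_2 = 1·-1 + -1·-2 = 1
  a_3 = 1·1 + -1·-1 = 2
  a_4 = 1·2 + -1·1 = 1
  a_5 = 1·1 + -1·2 = -1
  a_6 = 1·-1 + -1·1 = -2
  a_7 = 1·-2 + -1·-1 = -1
  a_8 = 1·-1 + -1·-2 = 1
  a_9 = 1·1 + -1·-1 = 2
  a_10 = 1·2 + -1·1 = 1

1,-1 ; 1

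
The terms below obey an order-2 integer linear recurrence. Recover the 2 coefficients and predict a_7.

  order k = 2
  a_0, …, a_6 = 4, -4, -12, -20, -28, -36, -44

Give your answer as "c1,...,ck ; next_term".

  a_2 = 2·-4 + -1·4 = -12
  a_3 = 2·-12 + -1·-4 = -20
  a_4 = 2·-20 + -1·-12 = -28
  a_5 = 2·-28 + -1·-20 = -36
  a_6 = 2·-36 + -1·-28 = -44
  a_7 = 2·-44 + -1·-36 = -52

2,-1 ; -52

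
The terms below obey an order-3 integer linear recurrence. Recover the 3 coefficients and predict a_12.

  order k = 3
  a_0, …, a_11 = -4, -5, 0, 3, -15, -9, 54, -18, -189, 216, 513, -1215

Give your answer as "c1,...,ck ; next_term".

0,-3,3 ; -891

  a_3 = 0·0 + -3·-5 + 3·-4 = 3
  a_4 = 0·3 + -3·0 + 3·-5 = -15
  a_5 = 0·-15 + -3·3 + 3·0 = -9
  a_6 = 0·-9 + -3·-15 + 3·3 = 54
  a_7 = 0·54 + -3·-9 + 3·-15 = -18
  a_8 = 0·-18 + -3·54 + 3·-9 = -189
  a_9 = 0·-189 + -3·-18 + 3·54 = 216
  a_10 = 0·216 + -3·-189 + 3·-18 = 513
  a_11 = 0·513 + -3·216 + 3·-189 = -1215
  a_12 = 0·-1215 + -3·513 + 3·216 = -891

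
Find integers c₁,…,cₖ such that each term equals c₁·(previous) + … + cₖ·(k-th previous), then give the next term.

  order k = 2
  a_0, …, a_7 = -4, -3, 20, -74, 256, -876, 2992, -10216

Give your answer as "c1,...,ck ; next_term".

  a_2 = -4·-3 + -2·-4 = 20
  a_3 = -4·20 + -2·-3 = -74
  a_4 = -4·-74 + -2·20 = 256
  a_5 = -4·256 + -2·-74 = -876
  a_6 = -4·-876 + -2·256 = 2992
  a_7 = -4·2992 + -2·-876 = -10216
  a_8 = -4·-10216 + -2·2992 = 34880

-4,-2 ; 34880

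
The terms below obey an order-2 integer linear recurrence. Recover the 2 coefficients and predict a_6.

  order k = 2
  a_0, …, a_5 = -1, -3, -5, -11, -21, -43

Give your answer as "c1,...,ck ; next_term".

1,2 ; -85

  a_2 = 1·-3 + 2·-1 = -5
  a_3 = 1·-5 + 2·-3 = -11
  a_4 = 1·-11 + 2·-5 = -21
  a_5 = 1·-21 + 2·-11 = -43
  a_6 = 1·-43 + 2·-21 = -85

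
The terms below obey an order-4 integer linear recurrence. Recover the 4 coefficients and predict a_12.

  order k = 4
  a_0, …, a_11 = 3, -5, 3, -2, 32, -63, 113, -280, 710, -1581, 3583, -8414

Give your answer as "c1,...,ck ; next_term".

  a_4 = -1·-2 + 1·3 + -3·-5 + 4·3 = 32
  a_5 = -1·32 + 1·-2 + -3·3 + 4·-5 = -63
  a_6 = -1·-63 + 1·32 + -3·-2 + 4·3 = 113
  a_7 = -1·113 + 1·-63 + -3·32 + 4·-2 = -280
  a_8 = -1·-280 + 1·113 + -3·-63 + 4·32 = 710
  a_9 = -1·710 + 1·-280 + -3·113 + 4·-63 = -1581
  a_10 = -1·-1581 + 1·710 + -3·-280 + 4·113 = 3583
  a_11 = -1·3583 + 1·-1581 + -3·710 + 4·-280 = -8414
  a_12 = -1·-8414 + 1·3583 + -3·-1581 + 4·710 = 19580

-1,1,-3,4 ; 19580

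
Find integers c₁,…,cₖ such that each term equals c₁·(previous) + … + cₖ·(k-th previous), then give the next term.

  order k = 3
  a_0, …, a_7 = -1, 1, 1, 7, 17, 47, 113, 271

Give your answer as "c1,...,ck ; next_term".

3,0,-4 ; 625

  a_3 = 3·1 + 0·1 + -4·-1 = 7
  a_4 = 3·7 + 0·1 + -4·1 = 17
  a_5 = 3·17 + 0·7 + -4·1 = 47
  a_6 = 3·47 + 0·17 + -4·7 = 113
  a_7 = 3·113 + 0·47 + -4·17 = 271
  a_8 = 3·271 + 0·113 + -4·47 = 625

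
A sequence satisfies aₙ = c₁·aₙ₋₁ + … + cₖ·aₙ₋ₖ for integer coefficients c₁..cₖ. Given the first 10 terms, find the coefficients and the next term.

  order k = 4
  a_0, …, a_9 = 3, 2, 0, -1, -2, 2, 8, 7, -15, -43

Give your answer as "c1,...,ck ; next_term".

  a_4 = 1·-1 + -2·0 + -2·2 + 1·3 = -2
  a_5 = 1·-2 + -2·-1 + -2·0 + 1·2 = 2
  a_6 = 1·2 + -2·-2 + -2·-1 + 1·0 = 8
  a_7 = 1·8 + -2·2 + -2·-2 + 1·-1 = 7
  a_8 = 1·7 + -2·8 + -2·2 + 1·-2 = -15
  a_9 = 1·-15 + -2·7 + -2·8 + 1·2 = -43
  a_10 = 1·-43 + -2·-15 + -2·7 + 1·8 = -19

1,-2,-2,1 ; -19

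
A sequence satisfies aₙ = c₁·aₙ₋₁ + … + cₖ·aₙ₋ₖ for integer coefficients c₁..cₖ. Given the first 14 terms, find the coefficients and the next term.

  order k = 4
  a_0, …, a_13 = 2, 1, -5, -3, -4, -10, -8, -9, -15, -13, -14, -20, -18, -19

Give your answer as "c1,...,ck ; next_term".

1,0,1,-1 ; -25

  a_4 = 1·-3 + 0·-5 + 1·1 + -1·2 = -4
  a_5 = 1·-4 + 0·-3 + 1·-5 + -1·1 = -10
  a_6 = 1·-10 + 0·-4 + 1·-3 + -1·-5 = -8
  a_7 = 1·-8 + 0·-10 + 1·-4 + -1·-3 = -9
  a_8 = 1·-9 + 0·-8 + 1·-10 + -1·-4 = -15
  a_9 = 1·-15 + 0·-9 + 1·-8 + -1·-10 = -13
  a_10 = 1·-13 + 0·-15 + 1·-9 + -1·-8 = -14
  a_11 = 1·-14 + 0·-13 + 1·-15 + -1·-9 = -20
  a_12 = 1·-20 + 0·-14 + 1·-13 + -1·-15 = -18
  a_13 = 1·-18 + 0·-20 + 1·-14 + -1·-13 = -19
  a_14 = 1·-19 + 0·-18 + 1·-20 + -1·-14 = -25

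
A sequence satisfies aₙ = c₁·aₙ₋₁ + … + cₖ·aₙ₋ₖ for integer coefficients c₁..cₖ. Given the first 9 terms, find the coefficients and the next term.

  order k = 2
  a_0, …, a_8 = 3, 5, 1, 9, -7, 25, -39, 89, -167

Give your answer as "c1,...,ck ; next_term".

-1,2 ; 345

  a_2 = -1·5 + 2·3 = 1
  a_3 = -1·1 + 2·5 = 9
  a_4 = -1·9 + 2·1 = -7
  a_5 = -1·-7 + 2·9 = 25
  a_6 = -1·25 + 2·-7 = -39
  a_7 = -1·-39 + 2·25 = 89
  a_8 = -1·89 + 2·-39 = -167
  a_9 = -1·-167 + 2·89 = 345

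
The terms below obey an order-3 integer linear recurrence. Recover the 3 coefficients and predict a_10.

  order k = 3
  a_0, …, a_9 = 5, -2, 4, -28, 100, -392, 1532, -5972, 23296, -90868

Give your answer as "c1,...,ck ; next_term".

  a_3 = -3·4 + 3·-2 + -2·5 = -28
  a_4 = -3·-28 + 3·4 + -2·-2 = 100
  a_5 = -3·100 + 3·-28 + -2·4 = -392
  a_6 = -3·-392 + 3·100 + -2·-28 = 1532
  a_7 = -3·1532 + 3·-392 + -2·100 = -5972
  a_8 = -3·-5972 + 3·1532 + -2·-392 = 23296
  a_9 = -3·23296 + 3·-5972 + -2·1532 = -90868
  a_10 = -3·-90868 + 3·23296 + -2·-5972 = 354436

-3,3,-2 ; 354436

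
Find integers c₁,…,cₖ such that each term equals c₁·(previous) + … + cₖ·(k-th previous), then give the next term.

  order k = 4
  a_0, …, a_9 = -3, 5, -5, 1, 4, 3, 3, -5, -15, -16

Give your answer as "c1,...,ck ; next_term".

1,-1,-1,-1 ; 1

  a_4 = 1·1 + -1·-5 + -1·5 + -1·-3 = 4
  a_5 = 1·4 + -1·1 + -1·-5 + -1·5 = 3
  a_6 = 1·3 + -1·4 + -1·1 + -1·-5 = 3
  a_7 = 1·3 + -1·3 + -1·4 + -1·1 = -5
  a_8 = 1·-5 + -1·3 + -1·3 + -1·4 = -15
  a_9 = 1·-15 + -1·-5 + -1·3 + -1·3 = -16
  a_10 = 1·-16 + -1·-15 + -1·-5 + -1·3 = 1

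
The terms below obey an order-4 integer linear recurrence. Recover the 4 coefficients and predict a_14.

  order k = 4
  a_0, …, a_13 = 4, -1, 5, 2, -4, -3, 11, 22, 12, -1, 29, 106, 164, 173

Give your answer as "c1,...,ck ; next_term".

2,-2,2,1 ; 259

  a_4 = 2·2 + -2·5 + 2·-1 + 1·4 = -4
  a_5 = 2·-4 + -2·2 + 2·5 + 1·-1 = -3
  a_6 = 2·-3 + -2·-4 + 2·2 + 1·5 = 11
  a_7 = 2·11 + -2·-3 + 2·-4 + 1·2 = 22
  a_8 = 2·22 + -2·11 + 2·-3 + 1·-4 = 12
  a_9 = 2·12 + -2·22 + 2·11 + 1·-3 = -1
  a_10 = 2·-1 + -2·12 + 2·22 + 1·11 = 29
  a_11 = 2·29 + -2·-1 + 2·12 + 1·22 = 106
  a_12 = 2·106 + -2·29 + 2·-1 + 1·12 = 164
  a_13 = 2·164 + -2·106 + 2·29 + 1·-1 = 173
  a_14 = 2·173 + -2·164 + 2·106 + 1·29 = 259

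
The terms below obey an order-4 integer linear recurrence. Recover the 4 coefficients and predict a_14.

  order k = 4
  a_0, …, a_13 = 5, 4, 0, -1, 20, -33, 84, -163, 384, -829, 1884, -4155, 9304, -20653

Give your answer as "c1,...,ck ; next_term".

  a_4 = -2·-1 + 1·0 + 2·4 + 2·5 = 20
  a_5 = -2·20 + 1·-1 + 2·0 + 2·4 = -33
  a_6 = -2·-33 + 1·20 + 2·-1 + 2·0 = 84
  a_7 = -2·84 + 1·-33 + 2·20 + 2·-1 = -163
  a_8 = -2·-163 + 1·84 + 2·-33 + 2·20 = 384
  a_9 = -2·384 + 1·-163 + 2·84 + 2·-33 = -829
  a_10 = -2·-829 + 1·384 + 2·-163 + 2·84 = 1884
  a_11 = -2·1884 + 1·-829 + 2·384 + 2·-163 = -4155
  a_12 = -2·-4155 + 1·1884 + 2·-829 + 2·384 = 9304
  a_13 = -2·9304 + 1·-4155 + 2·1884 + 2·-829 = -20653
  a_14 = -2·-20653 + 1·9304 + 2·-4155 + 2·1884 = 46068

-2,1,2,2 ; 46068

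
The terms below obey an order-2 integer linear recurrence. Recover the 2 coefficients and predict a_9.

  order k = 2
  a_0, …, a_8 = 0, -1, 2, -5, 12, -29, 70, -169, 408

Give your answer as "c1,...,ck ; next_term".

  a_2 = -2·-1 + 1·0 = 2
  a_3 = -2·2 + 1·-1 = -5
  a_4 = -2·-5 + 1·2 = 12
  a_5 = -2·12 + 1·-5 = -29
  a_6 = -2·-29 + 1·12 = 70
  a_7 = -2·70 + 1·-29 = -169
  a_8 = -2·-169 + 1·70 = 408
  a_9 = -2·408 + 1·-169 = -985

-2,1 ; -985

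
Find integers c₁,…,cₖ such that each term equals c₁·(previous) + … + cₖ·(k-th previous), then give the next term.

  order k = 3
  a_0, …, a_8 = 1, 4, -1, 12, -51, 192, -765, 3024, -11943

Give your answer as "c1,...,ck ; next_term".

  a_3 = -3·-1 + 3·4 + -3·1 = 12
  a_4 = -3·12 + 3·-1 + -3·4 = -51
  a_5 = -3·-51 + 3·12 + -3·-1 = 192
  a_6 = -3·192 + 3·-51 + -3·12 = -765
  a_7 = -3·-765 + 3·192 + -3·-51 = 3024
  a_8 = -3·3024 + 3·-765 + -3·192 = -11943
  a_9 = -3·-11943 + 3·3024 + -3·-765 = 47196

-3,3,-3 ; 47196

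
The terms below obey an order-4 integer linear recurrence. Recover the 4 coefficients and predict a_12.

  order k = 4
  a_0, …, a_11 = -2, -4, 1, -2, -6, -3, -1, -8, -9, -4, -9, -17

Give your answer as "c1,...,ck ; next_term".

0,0,1,1 ; -13

  a_4 = 0·-2 + 0·1 + 1·-4 + 1·-2 = -6
  a_5 = 0·-6 + 0·-2 + 1·1 + 1·-4 = -3
  a_6 = 0·-3 + 0·-6 + 1·-2 + 1·1 = -1
  a_7 = 0·-1 + 0·-3 + 1·-6 + 1·-2 = -8
  a_8 = 0·-8 + 0·-1 + 1·-3 + 1·-6 = -9
  a_9 = 0·-9 + 0·-8 + 1·-1 + 1·-3 = -4
  a_10 = 0·-4 + 0·-9 + 1·-8 + 1·-1 = -9
  a_11 = 0·-9 + 0·-4 + 1·-9 + 1·-8 = -17
  a_12 = 0·-17 + 0·-9 + 1·-4 + 1·-9 = -13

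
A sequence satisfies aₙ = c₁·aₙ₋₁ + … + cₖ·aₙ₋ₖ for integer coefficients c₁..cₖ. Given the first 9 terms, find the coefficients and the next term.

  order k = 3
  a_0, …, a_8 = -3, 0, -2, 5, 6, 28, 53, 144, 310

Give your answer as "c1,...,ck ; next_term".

  a_3 = 2·-2 + 2·0 + -3·-3 = 5
  a_4 = 2·5 + 2·-2 + -3·0 = 6
  a_5 = 2·6 + 2·5 + -3·-2 = 28
  a_6 = 2·28 + 2·6 + -3·5 = 53
  a_7 = 2·53 + 2·28 + -3·6 = 144
  a_8 = 2·144 + 2·53 + -3·28 = 310
  a_9 = 2·310 + 2·144 + -3·53 = 749

2,2,-3 ; 749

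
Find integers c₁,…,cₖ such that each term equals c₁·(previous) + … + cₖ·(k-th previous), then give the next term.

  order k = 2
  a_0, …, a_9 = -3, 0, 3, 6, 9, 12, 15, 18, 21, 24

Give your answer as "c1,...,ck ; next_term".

  a_2 = 2·0 + -1·-3 = 3
  a_3 = 2·3 + -1·0 = 6
  a_4 = 2·6 + -1·3 = 9
  a_5 = 2·9 + -1·6 = 12
  a_6 = 2·12 + -1·9 = 15
  a_7 = 2·15 + -1·12 = 18
  a_8 = 2·18 + -1·15 = 21
  a_9 = 2·21 + -1·18 = 24
  a_10 = 2·24 + -1·21 = 27

2,-1 ; 27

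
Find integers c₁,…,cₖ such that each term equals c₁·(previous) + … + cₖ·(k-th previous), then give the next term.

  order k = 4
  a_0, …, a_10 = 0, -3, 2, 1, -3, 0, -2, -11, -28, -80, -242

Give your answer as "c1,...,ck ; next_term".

  a_4 = 1·1 + 4·2 + 4·-3 + 3·0 = -3
  a_5 = 1·-3 + 4·1 + 4·2 + 3·-3 = 0
  a_6 = 1·0 + 4·-3 + 4·1 + 3·2 = -2
  a_7 = 1·-2 + 4·0 + 4·-3 + 3·1 = -11
  a_8 = 1·-11 + 4·-2 + 4·0 + 3·-3 = -28
  a_9 = 1·-28 + 4·-11 + 4·-2 + 3·0 = -80
  a_10 = 1·-80 + 4·-28 + 4·-11 + 3·-2 = -242
  a_11 = 1·-242 + 4·-80 + 4·-28 + 3·-11 = -707

1,4,4,3 ; -707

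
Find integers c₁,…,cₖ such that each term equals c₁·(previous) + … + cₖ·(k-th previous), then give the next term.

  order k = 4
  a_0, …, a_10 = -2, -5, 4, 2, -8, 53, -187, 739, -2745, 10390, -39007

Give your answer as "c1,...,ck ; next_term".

  a_4 = -3·2 + 4·4 + 4·-5 + -1·-2 = -8
  a_5 = -3·-8 + 4·2 + 4·4 + -1·-5 = 53
  a_6 = -3·53 + 4·-8 + 4·2 + -1·4 = -187
  a_7 = -3·-187 + 4·53 + 4·-8 + -1·2 = 739
  a_8 = -3·739 + 4·-187 + 4·53 + -1·-8 = -2745
  a_9 = -3·-2745 + 4·739 + 4·-187 + -1·53 = 10390
  a_10 = -3·10390 + 4·-2745 + 4·739 + -1·-187 = -39007
  a_11 = -3·-39007 + 4·10390 + 4·-2745 + -1·739 = 146862

-3,4,4,-1 ; 146862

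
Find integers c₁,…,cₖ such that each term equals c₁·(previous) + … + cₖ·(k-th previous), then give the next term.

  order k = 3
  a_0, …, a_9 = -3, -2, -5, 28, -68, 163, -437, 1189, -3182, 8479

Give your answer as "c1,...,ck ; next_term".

  a_3 = -3·-5 + -2·-2 + -3·-3 = 28
  a_4 = -3·28 + -2·-5 + -3·-2 = -68
  a_5 = -3·-68 + -2·28 + -3·-5 = 163
  a_6 = -3·163 + -2·-68 + -3·28 = -437
  a_7 = -3·-437 + -2·163 + -3·-68 = 1189
  a_8 = -3·1189 + -2·-437 + -3·163 = -3182
  a_9 = -3·-3182 + -2·1189 + -3·-437 = 8479
  a_10 = -3·8479 + -2·-3182 + -3·1189 = -22640

-3,-2,-3 ; -22640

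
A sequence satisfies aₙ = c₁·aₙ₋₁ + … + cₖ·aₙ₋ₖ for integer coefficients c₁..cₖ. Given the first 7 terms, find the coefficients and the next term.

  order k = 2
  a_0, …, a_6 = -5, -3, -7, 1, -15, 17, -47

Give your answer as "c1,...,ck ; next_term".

-1,2 ; 81

  a_2 = -1·-3 + 2·-5 = -7
  a_3 = -1·-7 + 2·-3 = 1
  a_4 = -1·1 + 2·-7 = -15
  a_5 = -1·-15 + 2·1 = 17
  a_6 = -1·17 + 2·-15 = -47
  a_7 = -1·-47 + 2·17 = 81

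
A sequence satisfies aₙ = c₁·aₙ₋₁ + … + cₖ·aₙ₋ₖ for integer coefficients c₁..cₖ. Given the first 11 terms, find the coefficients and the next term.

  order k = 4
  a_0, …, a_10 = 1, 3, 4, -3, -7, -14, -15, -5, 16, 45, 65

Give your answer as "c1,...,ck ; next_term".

  a_4 = 1·-3 + 0·4 + -1·3 + -1·1 = -7
  a_5 = 1·-7 + 0·-3 + -1·4 + -1·3 = -14
  a_6 = 1·-14 + 0·-7 + -1·-3 + -1·4 = -15
  a_7 = 1·-15 + 0·-14 + -1·-7 + -1·-3 = -5
  a_8 = 1·-5 + 0·-15 + -1·-14 + -1·-7 = 16
  a_9 = 1·16 + 0·-5 + -1·-15 + -1·-14 = 45
  a_10 = 1·45 + 0·16 + -1·-5 + -1·-15 = 65
  a_11 = 1·65 + 0·45 + -1·16 + -1·-5 = 54

1,0,-1,-1 ; 54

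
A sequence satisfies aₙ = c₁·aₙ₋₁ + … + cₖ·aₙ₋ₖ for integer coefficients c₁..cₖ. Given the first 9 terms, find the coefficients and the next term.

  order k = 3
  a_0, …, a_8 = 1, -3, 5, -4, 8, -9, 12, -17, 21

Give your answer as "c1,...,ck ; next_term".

  a_3 = 0·5 + 1·-3 + -1·1 = -4
  a_4 = 0·-4 + 1·5 + -1·-3 = 8
  a_5 = 0·8 + 1·-4 + -1·5 = -9
  a_6 = 0·-9 + 1·8 + -1·-4 = 12
  a_7 = 0·12 + 1·-9 + -1·8 = -17
  a_8 = 0·-17 + 1·12 + -1·-9 = 21
  a_9 = 0·21 + 1·-17 + -1·12 = -29

0,1,-1 ; -29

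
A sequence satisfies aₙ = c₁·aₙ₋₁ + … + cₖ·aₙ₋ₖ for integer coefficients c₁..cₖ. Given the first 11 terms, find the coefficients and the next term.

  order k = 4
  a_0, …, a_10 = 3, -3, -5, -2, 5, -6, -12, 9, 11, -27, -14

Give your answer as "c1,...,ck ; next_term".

  a_4 = 0·-2 + -1·-5 + 1·-3 + 1·3 = 5
  a_5 = 0·5 + -1·-2 + 1·-5 + 1·-3 = -6
  a_6 = 0·-6 + -1·5 + 1·-2 + 1·-5 = -12
  a_7 = 0·-12 + -1·-6 + 1·5 + 1·-2 = 9
  a_8 = 0·9 + -1·-12 + 1·-6 + 1·5 = 11
  a_9 = 0·11 + -1·9 + 1·-12 + 1·-6 = -27
  a_10 = 0·-27 + -1·11 + 1·9 + 1·-12 = -14
  a_11 = 0·-14 + -1·-27 + 1·11 + 1·9 = 47

0,-1,1,1 ; 47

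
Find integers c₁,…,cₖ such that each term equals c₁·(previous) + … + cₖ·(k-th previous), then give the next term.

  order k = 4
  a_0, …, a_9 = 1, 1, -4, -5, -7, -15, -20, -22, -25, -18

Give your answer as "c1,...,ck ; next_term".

  a_4 = 2·-5 + -1·-4 + 1·1 + -2·1 = -7
  a_5 = 2·-7 + -1·-5 + 1·-4 + -2·1 = -15
  a_6 = 2·-15 + -1·-7 + 1·-5 + -2·-4 = -20
  a_7 = 2·-20 + -1·-15 + 1·-7 + -2·-5 = -22
  a_8 = 2·-22 + -1·-20 + 1·-15 + -2·-7 = -25
  a_9 = 2·-25 + -1·-22 + 1·-20 + -2·-15 = -18
  a_10 = 2·-18 + -1·-25 + 1·-22 + -2·-20 = 7

2,-1,1,-2 ; 7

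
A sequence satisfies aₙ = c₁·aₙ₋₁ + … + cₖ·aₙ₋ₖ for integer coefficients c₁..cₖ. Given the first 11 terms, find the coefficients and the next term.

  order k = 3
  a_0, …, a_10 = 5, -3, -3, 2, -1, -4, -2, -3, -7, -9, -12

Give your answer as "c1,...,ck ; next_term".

1,0,1 ; -19

  a_3 = 1·-3 + 0·-3 + 1·5 = 2
  a_4 = 1·2 + 0·-3 + 1·-3 = -1
  a_5 = 1·-1 + 0·2 + 1·-3 = -4
  a_6 = 1·-4 + 0·-1 + 1·2 = -2
  a_7 = 1·-2 + 0·-4 + 1·-1 = -3
  a_8 = 1·-3 + 0·-2 + 1·-4 = -7
  a_9 = 1·-7 + 0·-3 + 1·-2 = -9
  a_10 = 1·-9 + 0·-7 + 1·-3 = -12
  a_11 = 1·-12 + 0·-9 + 1·-7 = -19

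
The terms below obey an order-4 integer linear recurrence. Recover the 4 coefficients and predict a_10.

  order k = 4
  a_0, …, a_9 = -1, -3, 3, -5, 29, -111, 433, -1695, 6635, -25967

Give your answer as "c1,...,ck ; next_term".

-3,3,-2,1 ; 101629

  a_4 = -3·-5 + 3·3 + -2·-3 + 1·-1 = 29
  a_5 = -3·29 + 3·-5 + -2·3 + 1·-3 = -111
  a_6 = -3·-111 + 3·29 + -2·-5 + 1·3 = 433
  a_7 = -3·433 + 3·-111 + -2·29 + 1·-5 = -1695
  a_8 = -3·-1695 + 3·433 + -2·-111 + 1·29 = 6635
  a_9 = -3·6635 + 3·-1695 + -2·433 + 1·-111 = -25967
  a_10 = -3·-25967 + 3·6635 + -2·-1695 + 1·433 = 101629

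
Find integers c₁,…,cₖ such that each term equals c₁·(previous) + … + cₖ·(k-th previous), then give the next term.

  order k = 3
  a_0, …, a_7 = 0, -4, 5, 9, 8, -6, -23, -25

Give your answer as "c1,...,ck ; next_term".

1,-1,-1 ; 4

  a_3 = 1·5 + -1·-4 + -1·0 = 9
  a_4 = 1·9 + -1·5 + -1·-4 = 8
  a_5 = 1·8 + -1·9 + -1·5 = -6
  a_6 = 1·-6 + -1·8 + -1·9 = -23
  a_7 = 1·-23 + -1·-6 + -1·8 = -25
  a_8 = 1·-25 + -1·-23 + -1·-6 = 4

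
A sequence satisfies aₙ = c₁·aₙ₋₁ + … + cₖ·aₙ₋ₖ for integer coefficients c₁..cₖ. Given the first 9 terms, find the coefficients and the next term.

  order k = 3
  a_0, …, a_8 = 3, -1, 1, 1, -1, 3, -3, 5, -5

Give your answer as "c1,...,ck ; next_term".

-1,1,1 ; 7

  a_3 = -1·1 + 1·-1 + 1·3 = 1
  a_4 = -1·1 + 1·1 + 1·-1 = -1
  a_5 = -1·-1 + 1·1 + 1·1 = 3
  a_6 = -1·3 + 1·-1 + 1·1 = -3
  a_7 = -1·-3 + 1·3 + 1·-1 = 5
  a_8 = -1·5 + 1·-3 + 1·3 = -5
  a_9 = -1·-5 + 1·5 + 1·-3 = 7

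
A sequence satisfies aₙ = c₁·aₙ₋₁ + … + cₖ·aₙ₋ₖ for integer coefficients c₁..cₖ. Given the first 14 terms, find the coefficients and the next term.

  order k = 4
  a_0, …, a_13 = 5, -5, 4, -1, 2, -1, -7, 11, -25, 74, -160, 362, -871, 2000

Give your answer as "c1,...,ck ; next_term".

  a_4 = -2·-1 + 0·4 + -3·-5 + -3·5 = 2
  a_5 = -2·2 + 0·-1 + -3·4 + -3·-5 = -1
  a_6 = -2·-1 + 0·2 + -3·-1 + -3·4 = -7
  a_7 = -2·-7 + 0·-1 + -3·2 + -3·-1 = 11
  a_8 = -2·11 + 0·-7 + -3·-1 + -3·2 = -25
  a_9 = -2·-25 + 0·11 + -3·-7 + -3·-1 = 74
  a_10 = -2·74 + 0·-25 + -3·11 + -3·-7 = -160
  a_11 = -2·-160 + 0·74 + -3·-25 + -3·11 = 362
  a_12 = -2·362 + 0·-160 + -3·74 + -3·-25 = -871
  a_13 = -2·-871 + 0·362 + -3·-160 + -3·74 = 2000
  a_14 = -2·2000 + 0·-871 + -3·362 + -3·-160 = -4606

-2,0,-3,-3 ; -4606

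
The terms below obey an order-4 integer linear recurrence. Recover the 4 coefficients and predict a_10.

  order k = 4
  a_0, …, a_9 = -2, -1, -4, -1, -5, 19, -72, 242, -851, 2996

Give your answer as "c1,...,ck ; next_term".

  a_4 = -3·-1 + 1·-4 + -2·-1 + 3·-2 = -5
  a_5 = -3·-5 + 1·-1 + -2·-4 + 3·-1 = 19
  a_6 = -3·19 + 1·-5 + -2·-1 + 3·-4 = -72
  a_7 = -3·-72 + 1·19 + -2·-5 + 3·-1 = 242
  a_8 = -3·242 + 1·-72 + -2·19 + 3·-5 = -851
  a_9 = -3·-851 + 1·242 + -2·-72 + 3·19 = 2996
  a_10 = -3·2996 + 1·-851 + -2·242 + 3·-72 = -10539

-3,1,-2,3 ; -10539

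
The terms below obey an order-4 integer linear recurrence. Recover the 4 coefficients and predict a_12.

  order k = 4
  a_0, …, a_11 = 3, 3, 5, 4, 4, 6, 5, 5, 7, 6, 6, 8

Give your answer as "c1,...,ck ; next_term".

1,0,1,-1 ; 7

  a_4 = 1·4 + 0·5 + 1·3 + -1·3 = 4
  a_5 = 1·4 + 0·4 + 1·5 + -1·3 = 6
  a_6 = 1·6 + 0·4 + 1·4 + -1·5 = 5
  a_7 = 1·5 + 0·6 + 1·4 + -1·4 = 5
  a_8 = 1·5 + 0·5 + 1·6 + -1·4 = 7
  a_9 = 1·7 + 0·5 + 1·5 + -1·6 = 6
  a_10 = 1·6 + 0·7 + 1·5 + -1·5 = 6
  a_11 = 1·6 + 0·6 + 1·7 + -1·5 = 8
  a_12 = 1·8 + 0·6 + 1·6 + -1·7 = 7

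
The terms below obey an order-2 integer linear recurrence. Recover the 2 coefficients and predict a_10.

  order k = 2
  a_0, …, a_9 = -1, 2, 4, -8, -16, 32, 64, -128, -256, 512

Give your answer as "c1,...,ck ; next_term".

0,-4 ; 1024

  a_2 = 0·2 + -4·-1 = 4
  a_3 = 0·4 + -4·2 = -8
  a_4 = 0·-8 + -4·4 = -16
  a_5 = 0·-16 + -4·-8 = 32
  a_6 = 0·32 + -4·-16 = 64
  a_7 = 0·64 + -4·32 = -128
  a_8 = 0·-128 + -4·64 = -256
  a_9 = 0·-256 + -4·-128 = 512
  a_10 = 0·512 + -4·-256 = 1024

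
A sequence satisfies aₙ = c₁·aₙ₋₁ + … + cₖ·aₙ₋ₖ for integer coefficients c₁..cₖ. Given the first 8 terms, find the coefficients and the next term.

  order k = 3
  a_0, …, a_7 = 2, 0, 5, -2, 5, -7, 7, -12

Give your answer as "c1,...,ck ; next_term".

0,1,-1 ; 14

  a_3 = 0·5 + 1·0 + -1·2 = -2
  a_4 = 0·-2 + 1·5 + -1·0 = 5
  a_5 = 0·5 + 1·-2 + -1·5 = -7
  a_6 = 0·-7 + 1·5 + -1·-2 = 7
  a_7 = 0·7 + 1·-7 + -1·5 = -12
  a_8 = 0·-12 + 1·7 + -1·-7 = 14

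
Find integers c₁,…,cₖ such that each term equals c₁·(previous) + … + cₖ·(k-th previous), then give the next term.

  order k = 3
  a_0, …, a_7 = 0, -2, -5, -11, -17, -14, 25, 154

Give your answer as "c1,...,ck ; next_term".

3,-2,-3 ; 454

  a_3 = 3·-5 + -2·-2 + -3·0 = -11
  a_4 = 3·-11 + -2·-5 + -3·-2 = -17
  a_5 = 3·-17 + -2·-11 + -3·-5 = -14
  a_6 = 3·-14 + -2·-17 + -3·-11 = 25
  a_7 = 3·25 + -2·-14 + -3·-17 = 154
  a_8 = 3·154 + -2·25 + -3·-14 = 454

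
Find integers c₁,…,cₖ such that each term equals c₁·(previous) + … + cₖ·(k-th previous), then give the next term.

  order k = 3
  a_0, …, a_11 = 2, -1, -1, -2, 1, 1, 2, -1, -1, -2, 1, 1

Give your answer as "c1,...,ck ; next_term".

0,0,-1 ; 2

  a_3 = 0·-1 + 0·-1 + -1·2 = -2
  a_4 = 0·-2 + 0·-1 + -1·-1 = 1
  a_5 = 0·1 + 0·-2 + -1·-1 = 1
  a_6 = 0·1 + 0·1 + -1·-2 = 2
  a_7 = 0·2 + 0·1 + -1·1 = -1
  a_8 = 0·-1 + 0·2 + -1·1 = -1
  a_9 = 0·-1 + 0·-1 + -1·2 = -2
  a_10 = 0·-2 + 0·-1 + -1·-1 = 1
  a_11 = 0·1 + 0·-2 + -1·-1 = 1
  a_12 = 0·1 + 0·1 + -1·-2 = 2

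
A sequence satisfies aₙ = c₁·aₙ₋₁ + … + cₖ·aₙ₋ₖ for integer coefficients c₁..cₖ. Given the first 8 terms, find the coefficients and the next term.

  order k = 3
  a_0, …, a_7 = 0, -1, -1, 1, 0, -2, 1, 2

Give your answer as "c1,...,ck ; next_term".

  a_3 = 0·-1 + -1·-1 + 1·0 = 1
  a_4 = 0·1 + -1·-1 + 1·-1 = 0
  a_5 = 0·0 + -1·1 + 1·-1 = -2
  a_6 = 0·-2 + -1·0 + 1·1 = 1
  a_7 = 0·1 + -1·-2 + 1·0 = 2
  a_8 = 0·2 + -1·1 + 1·-2 = -3

0,-1,1 ; -3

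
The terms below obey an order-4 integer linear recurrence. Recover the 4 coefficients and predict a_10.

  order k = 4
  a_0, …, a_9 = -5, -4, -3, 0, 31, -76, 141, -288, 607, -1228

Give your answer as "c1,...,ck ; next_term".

  a_4 = -3·0 + -3·-3 + -3·-4 + -2·-5 = 31
  a_5 = -3·31 + -3·0 + -3·-3 + -2·-4 = -76
  a_6 = -3·-76 + -3·31 + -3·0 + -2·-3 = 141
  a_7 = -3·141 + -3·-76 + -3·31 + -2·0 = -288
  a_8 = -3·-288 + -3·141 + -3·-76 + -2·31 = 607
  a_9 = -3·607 + -3·-288 + -3·141 + -2·-76 = -1228
  a_10 = -3·-1228 + -3·607 + -3·-288 + -2·141 = 2445

-3,-3,-3,-2 ; 2445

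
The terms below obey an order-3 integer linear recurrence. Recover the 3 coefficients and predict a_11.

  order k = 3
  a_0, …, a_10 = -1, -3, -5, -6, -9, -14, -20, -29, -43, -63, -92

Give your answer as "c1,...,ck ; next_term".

  a_3 = 1·-5 + 0·-3 + 1·-1 = -6
  a_4 = 1·-6 + 0·-5 + 1·-3 = -9
  a_5 = 1·-9 + 0·-6 + 1·-5 = -14
  a_6 = 1·-14 + 0·-9 + 1·-6 = -20
  a_7 = 1·-20 + 0·-14 + 1·-9 = -29
  a_8 = 1·-29 + 0·-20 + 1·-14 = -43
  a_9 = 1·-43 + 0·-29 + 1·-20 = -63
  a_10 = 1·-63 + 0·-43 + 1·-29 = -92
  a_11 = 1·-92 + 0·-63 + 1·-43 = -135

1,0,1 ; -135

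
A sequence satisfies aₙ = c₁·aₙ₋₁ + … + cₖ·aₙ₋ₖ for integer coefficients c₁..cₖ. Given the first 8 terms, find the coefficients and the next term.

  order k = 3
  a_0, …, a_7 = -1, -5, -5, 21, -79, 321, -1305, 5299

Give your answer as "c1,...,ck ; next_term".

  a_3 = -4·-5 + 0·-5 + -1·-1 = 21
  a_4 = -4·21 + 0·-5 + -1·-5 = -79
  a_5 = -4·-79 + 0·21 + -1·-5 = 321
  a_6 = -4·321 + 0·-79 + -1·21 = -1305
  a_7 = -4·-1305 + 0·321 + -1·-79 = 5299
  a_8 = -4·5299 + 0·-1305 + -1·321 = -21517

-4,0,-1 ; -21517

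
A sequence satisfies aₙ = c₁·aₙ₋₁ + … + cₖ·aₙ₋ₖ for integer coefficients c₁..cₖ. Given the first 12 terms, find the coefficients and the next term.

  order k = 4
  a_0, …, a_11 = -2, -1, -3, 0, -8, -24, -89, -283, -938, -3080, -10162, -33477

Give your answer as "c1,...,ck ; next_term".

  a_4 = 3·0 + 1·-3 + -1·-1 + 3·-2 = -8
  a_5 = 3·-8 + 1·0 + -1·-3 + 3·-1 = -24
  a_6 = 3·-24 + 1·-8 + -1·0 + 3·-3 = -89
  a_7 = 3·-89 + 1·-24 + -1·-8 + 3·0 = -283
  a_8 = 3·-283 + 1·-89 + -1·-24 + 3·-8 = -938
  a_9 = 3·-938 + 1·-283 + -1·-89 + 3·-24 = -3080
  a_10 = 3·-3080 + 1·-938 + -1·-283 + 3·-89 = -10162
  a_11 = 3·-10162 + 1·-3080 + -1·-938 + 3·-283 = -33477
  a_12 = 3·-33477 + 1·-10162 + -1·-3080 + 3·-938 = -110327

3,1,-1,3 ; -110327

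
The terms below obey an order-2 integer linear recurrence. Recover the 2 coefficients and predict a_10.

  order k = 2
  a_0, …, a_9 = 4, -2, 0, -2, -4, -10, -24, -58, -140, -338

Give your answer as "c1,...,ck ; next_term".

2,1 ; -816

  a_2 = 2·-2 + 1·4 = 0
  a_3 = 2·0 + 1·-2 = -2
  a_4 = 2·-2 + 1·0 = -4
  a_5 = 2·-4 + 1·-2 = -10
  a_6 = 2·-10 + 1·-4 = -24
  a_7 = 2·-24 + 1·-10 = -58
  a_8 = 2·-58 + 1·-24 = -140
  a_9 = 2·-140 + 1·-58 = -338
  a_10 = 2·-338 + 1·-140 = -816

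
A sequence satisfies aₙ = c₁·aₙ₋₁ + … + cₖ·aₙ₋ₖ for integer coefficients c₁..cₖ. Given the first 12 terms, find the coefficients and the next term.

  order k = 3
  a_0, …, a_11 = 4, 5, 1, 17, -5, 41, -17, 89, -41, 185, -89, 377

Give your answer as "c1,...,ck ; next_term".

-1,2,2 ; -185

  a_3 = -1·1 + 2·5 + 2·4 = 17
  a_4 = -1·17 + 2·1 + 2·5 = -5
  a_5 = -1·-5 + 2·17 + 2·1 = 41
  a_6 = -1·41 + 2·-5 + 2·17 = -17
  a_7 = -1·-17 + 2·41 + 2·-5 = 89
  a_8 = -1·89 + 2·-17 + 2·41 = -41
  a_9 = -1·-41 + 2·89 + 2·-17 = 185
  a_10 = -1·185 + 2·-41 + 2·89 = -89
  a_11 = -1·-89 + 2·185 + 2·-41 = 377
  a_12 = -1·377 + 2·-89 + 2·185 = -185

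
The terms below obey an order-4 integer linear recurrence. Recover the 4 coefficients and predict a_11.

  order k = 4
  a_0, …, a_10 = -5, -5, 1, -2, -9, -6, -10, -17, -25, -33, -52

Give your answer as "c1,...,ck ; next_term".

  a_4 = 0·-2 + 1·1 + 1·-5 + 1·-5 = -9
  a_5 = 0·-9 + 1·-2 + 1·1 + 1·-5 = -6
  a_6 = 0·-6 + 1·-9 + 1·-2 + 1·1 = -10
  a_7 = 0·-10 + 1·-6 + 1·-9 + 1·-2 = -17
  a_8 = 0·-17 + 1·-10 + 1·-6 + 1·-9 = -25
  a_9 = 0·-25 + 1·-17 + 1·-10 + 1·-6 = -33
  a_10 = 0·-33 + 1·-25 + 1·-17 + 1·-10 = -52
  a_11 = 0·-52 + 1·-33 + 1·-25 + 1·-17 = -75

0,1,1,1 ; -75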